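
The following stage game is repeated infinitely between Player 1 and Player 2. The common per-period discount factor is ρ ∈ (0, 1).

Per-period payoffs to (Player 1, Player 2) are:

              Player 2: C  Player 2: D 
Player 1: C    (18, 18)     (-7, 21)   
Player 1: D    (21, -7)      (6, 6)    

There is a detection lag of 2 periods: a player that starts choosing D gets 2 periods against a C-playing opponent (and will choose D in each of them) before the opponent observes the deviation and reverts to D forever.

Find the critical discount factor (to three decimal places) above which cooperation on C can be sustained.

0.447

A deviator earns 21 for 2 periods, then 6 forever; cooperating earns 18 forever. Multiplying the IC by (1−ρ):
18 ≥ 21(1−ρ^2) + 6ρ^2, so 15·ρ^2 ≥ 3 and ρ^2 ≥ 1/5.
ρ ≥ (1/5)^(1/2) ≈ 0.447.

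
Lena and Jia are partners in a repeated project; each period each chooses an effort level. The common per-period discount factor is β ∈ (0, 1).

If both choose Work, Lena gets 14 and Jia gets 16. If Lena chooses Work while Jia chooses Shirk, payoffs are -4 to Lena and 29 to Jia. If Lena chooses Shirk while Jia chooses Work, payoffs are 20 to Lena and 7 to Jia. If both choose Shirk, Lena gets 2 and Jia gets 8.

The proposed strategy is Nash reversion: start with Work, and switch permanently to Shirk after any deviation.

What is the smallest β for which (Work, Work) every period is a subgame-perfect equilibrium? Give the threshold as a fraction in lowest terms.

For Lena: deviation gain 20−14 = 6, per-period punishment loss 14−2 = 12. IC gives β ≥ 6/18 = 1/3.
For Jia: gain 13, loss 8 per period, so β ≥ 13/21.
The tighter constraint is Jia's, so cooperation needs β ≥ 13/21.

13/21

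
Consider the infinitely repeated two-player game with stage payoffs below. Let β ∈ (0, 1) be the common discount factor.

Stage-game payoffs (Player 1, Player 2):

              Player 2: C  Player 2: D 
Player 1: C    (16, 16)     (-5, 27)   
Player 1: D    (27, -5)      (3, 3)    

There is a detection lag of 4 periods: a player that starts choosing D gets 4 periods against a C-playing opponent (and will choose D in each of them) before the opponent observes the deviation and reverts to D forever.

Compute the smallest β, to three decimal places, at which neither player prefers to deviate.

The best deviation is to choose D for all 4 undetected periods, earning 27 each, then 3 forever once detected.
Deviation value: 27(1−β^4)/(1−β) + 3β^4/(1−β); cooperation value: 16/(1−β).
IC: 16 ≥ 27(1−β^4) + 3β^4 = 27 − 24β^4.
So β^4 ≥ 11/24, giving β ≥ (11/24)^(1/4) ≈ 0.823.

0.823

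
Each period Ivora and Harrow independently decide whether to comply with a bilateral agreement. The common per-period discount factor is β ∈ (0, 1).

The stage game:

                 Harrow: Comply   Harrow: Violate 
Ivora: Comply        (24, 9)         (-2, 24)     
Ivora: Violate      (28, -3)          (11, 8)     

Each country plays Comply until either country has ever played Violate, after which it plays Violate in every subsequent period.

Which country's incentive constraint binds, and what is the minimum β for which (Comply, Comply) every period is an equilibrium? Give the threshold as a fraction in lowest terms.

Ivora: cooperation gives 24 each period; deviation gives 28 once then 11 forever.
  24/(1−β) ≥ 28 + 11β/(1−β) ⇒ β ≥ 4/17.
Harrow: cooperation gives 9 each period; deviation gives 24 once then 8 forever.
  β ≥ 15/16.
Both must hold, so the binding constraint is Harrow's: β ≥ 15/16.

Harrow; β ≥ 15/16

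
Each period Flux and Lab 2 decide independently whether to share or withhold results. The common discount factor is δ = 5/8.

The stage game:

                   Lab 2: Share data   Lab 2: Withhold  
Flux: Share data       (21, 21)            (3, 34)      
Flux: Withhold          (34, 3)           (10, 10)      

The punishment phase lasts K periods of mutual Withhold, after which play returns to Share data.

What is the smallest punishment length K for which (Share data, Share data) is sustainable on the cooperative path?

3

Need Σ_{k=1}^{K} δ^k ≥ (34−21)/(21−10) = 1.1818 at δ = 5/8.
At K = 2 the sum is 1.0156 < 1.1818; at K = 3 it is 1.2598 ≥ 1.1818.
So the minimum punishment length is K = 3.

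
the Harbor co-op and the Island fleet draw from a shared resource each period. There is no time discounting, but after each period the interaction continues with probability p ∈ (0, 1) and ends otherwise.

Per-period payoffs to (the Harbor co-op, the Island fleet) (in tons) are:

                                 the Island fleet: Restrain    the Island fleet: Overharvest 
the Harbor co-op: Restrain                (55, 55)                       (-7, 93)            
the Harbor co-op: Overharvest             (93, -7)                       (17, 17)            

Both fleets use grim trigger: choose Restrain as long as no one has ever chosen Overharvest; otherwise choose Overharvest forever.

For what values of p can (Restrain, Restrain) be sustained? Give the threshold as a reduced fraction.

Expected cooperation value is 55 + p·55 + p²·55 + … = 55/(1−p); deviation gives 93 + p·17/(1−p).
55 ≥ 93(1−p) + 17p ⇒ 76p ≥ 38 ⇒ p ≥ 38/76 = 1/2.

1/2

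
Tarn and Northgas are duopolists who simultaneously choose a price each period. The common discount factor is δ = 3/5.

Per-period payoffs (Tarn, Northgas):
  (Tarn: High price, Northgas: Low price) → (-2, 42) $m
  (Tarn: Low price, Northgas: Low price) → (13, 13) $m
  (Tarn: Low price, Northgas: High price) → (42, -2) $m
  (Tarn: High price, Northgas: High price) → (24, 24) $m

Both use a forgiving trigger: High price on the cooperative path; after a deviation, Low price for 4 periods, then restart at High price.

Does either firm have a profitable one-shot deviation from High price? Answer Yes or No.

A one-shot deviation gives 42 now, then 13 for 4 periods, then back to 24.
Gain from deviating: (42−24) today; loss: (24−13) in each of the next 4 periods.
No-deviation condition: (24−13)(δ+…+δ^4) ≥ 42−24, i.e. δ+…+δ^4 ≥ 18/11.
At δ = 3/5: δ+…+δ^4 = 1.3056 < 1.6364.
So cooperation is not sustainable.

Yes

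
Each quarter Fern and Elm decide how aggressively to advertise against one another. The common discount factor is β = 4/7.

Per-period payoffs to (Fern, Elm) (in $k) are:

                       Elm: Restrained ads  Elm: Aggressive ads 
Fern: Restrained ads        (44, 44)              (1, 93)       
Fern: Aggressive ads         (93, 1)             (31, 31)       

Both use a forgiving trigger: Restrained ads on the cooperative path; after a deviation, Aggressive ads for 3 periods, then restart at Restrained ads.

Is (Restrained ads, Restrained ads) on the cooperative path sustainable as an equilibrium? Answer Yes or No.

No

A one-shot deviation gives 93 now, then 31 for 3 periods, then back to 44.
Gain from deviating: (93−44) today; loss: (44−31) in each of the next 3 periods.
No-deviation condition: (44−31)(β+…+β^3) ≥ 93−44, i.e. β+…+β^3 ≥ 49/13.
At β = 4/7: β+…+β^3 = 1.0845 < 3.7692.
So cooperation is not sustainable.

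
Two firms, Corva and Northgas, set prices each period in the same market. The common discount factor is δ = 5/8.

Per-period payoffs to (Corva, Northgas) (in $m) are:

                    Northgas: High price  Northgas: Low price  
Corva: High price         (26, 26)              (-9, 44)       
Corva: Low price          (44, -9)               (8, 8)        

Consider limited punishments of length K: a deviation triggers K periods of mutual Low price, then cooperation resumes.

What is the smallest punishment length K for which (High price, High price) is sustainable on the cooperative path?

2

IC: δ(1−δ^K)/(1−δ) ≥ (44−26)/(26−8) = 1.
With δ = 5/8: need 1 − δ^K ≥ 1·(1−5/8)/(5/8), i.e. δ^K ≤ 0.4000.
Since (5/8)^1 = 0.6250 and (5/8)^2 = 0.3906, the smallest such K is 2.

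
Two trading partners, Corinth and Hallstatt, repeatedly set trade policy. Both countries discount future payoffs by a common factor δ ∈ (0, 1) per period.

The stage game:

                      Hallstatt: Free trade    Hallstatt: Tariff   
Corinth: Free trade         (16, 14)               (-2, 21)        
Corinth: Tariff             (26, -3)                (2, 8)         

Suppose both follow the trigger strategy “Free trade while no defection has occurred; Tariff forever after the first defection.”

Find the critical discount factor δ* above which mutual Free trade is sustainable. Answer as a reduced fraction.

7/13

Corinth's threshold: (26−16)/(26−2) = 5/12.
Hallstatt's threshold: (21−14)/(21−8) = 7/13.
5/12 < 7/13, so Hallstatt binds and δ* = 7/13.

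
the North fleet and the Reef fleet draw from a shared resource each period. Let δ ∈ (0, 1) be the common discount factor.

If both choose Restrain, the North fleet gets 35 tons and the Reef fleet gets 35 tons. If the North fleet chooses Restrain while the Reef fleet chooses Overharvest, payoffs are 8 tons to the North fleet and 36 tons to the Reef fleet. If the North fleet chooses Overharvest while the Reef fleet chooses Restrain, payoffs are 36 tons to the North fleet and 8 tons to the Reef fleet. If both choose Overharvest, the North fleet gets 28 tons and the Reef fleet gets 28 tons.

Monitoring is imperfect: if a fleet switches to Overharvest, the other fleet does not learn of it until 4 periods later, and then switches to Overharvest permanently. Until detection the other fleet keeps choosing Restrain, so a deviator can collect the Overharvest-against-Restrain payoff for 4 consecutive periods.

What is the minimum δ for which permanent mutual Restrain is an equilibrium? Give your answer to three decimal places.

The best deviation is to choose Overharvest for all 4 undetected periods, earning 36 each, then 28 forever once detected.
Deviation value: 36(1−δ^4)/(1−δ) + 28δ^4/(1−δ); cooperation value: 35/(1−δ).
IC: 35 ≥ 36(1−δ^4) + 28δ^4 = 36 − 8δ^4.
So δ^4 ≥ 1/8, giving δ ≥ (1/8)^(1/4) ≈ 0.595.

0.595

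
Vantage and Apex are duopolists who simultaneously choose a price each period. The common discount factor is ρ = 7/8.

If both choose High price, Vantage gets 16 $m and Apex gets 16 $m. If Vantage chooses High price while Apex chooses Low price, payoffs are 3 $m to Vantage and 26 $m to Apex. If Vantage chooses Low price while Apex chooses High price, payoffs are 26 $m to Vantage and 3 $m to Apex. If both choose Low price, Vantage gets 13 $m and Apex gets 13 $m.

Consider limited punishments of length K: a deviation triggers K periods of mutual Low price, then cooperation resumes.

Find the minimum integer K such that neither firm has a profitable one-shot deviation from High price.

No profitable deviation requires (16−13)(ρ+…+ρ^K) ≥ 26−16, i.e. ρ+…+ρ^K ≥ 10/3 ≈ 3.3333.
With ρ = 7/8, the partial sums are K=1: 0.8750, K=2: 1.6406, K=3: 2.3105, K=4: 2.8967, K=5: 3.4096.
K = 5 is the first length at which the sum reaches 3.3333.

5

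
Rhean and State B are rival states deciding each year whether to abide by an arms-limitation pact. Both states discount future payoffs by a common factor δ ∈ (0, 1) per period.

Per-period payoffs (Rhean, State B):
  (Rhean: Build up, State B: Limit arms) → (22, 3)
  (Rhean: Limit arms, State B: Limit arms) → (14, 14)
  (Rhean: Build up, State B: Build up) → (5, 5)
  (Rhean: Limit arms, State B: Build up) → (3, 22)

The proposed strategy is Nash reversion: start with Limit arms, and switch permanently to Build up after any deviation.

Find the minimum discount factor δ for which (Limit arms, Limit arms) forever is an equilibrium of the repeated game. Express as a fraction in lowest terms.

14/(1−δ) ≥ 22 + 5δ/(1−δ)
14 ≥ 22 − 17δ
δ ≥ 8/17.

8/17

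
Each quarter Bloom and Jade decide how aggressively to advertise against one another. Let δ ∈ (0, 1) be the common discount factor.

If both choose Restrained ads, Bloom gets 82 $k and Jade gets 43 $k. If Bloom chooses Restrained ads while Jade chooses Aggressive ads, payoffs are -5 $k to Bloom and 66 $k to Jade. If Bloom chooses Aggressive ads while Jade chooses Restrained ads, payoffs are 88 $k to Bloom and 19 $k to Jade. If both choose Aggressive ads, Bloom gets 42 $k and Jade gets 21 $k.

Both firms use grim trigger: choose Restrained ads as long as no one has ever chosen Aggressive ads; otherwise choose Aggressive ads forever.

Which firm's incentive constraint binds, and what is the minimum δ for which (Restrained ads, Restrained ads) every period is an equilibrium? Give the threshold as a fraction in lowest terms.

Jade; δ ≥ 23/45

For Bloom: deviation gain 88−82 = 6, per-period punishment loss 82−42 = 40. IC gives δ ≥ 6/46 = 3/23.
For Jade: gain 23, loss 22 per period, so δ ≥ 23/45.
The tighter constraint is Jade's, so cooperation needs δ ≥ 23/45.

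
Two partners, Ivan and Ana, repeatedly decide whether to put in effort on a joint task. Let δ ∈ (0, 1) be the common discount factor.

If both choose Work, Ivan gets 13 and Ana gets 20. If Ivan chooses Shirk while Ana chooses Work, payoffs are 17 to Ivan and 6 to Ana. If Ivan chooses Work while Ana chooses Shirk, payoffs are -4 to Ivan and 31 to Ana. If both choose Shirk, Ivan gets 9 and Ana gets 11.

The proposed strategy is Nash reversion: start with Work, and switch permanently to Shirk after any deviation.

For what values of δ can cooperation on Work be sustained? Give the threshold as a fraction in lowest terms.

11/20

Ivan: cooperation gives 13 each period; deviation gives 17 once then 9 forever.
  13/(1−δ) ≥ 17 + 9δ/(1−δ) ⇒ δ ≥ 4/8 = 1/2.
Ana: cooperation gives 20 each period; deviation gives 31 once then 11 forever.
  δ ≥ 11/20.
Both must hold, so the binding constraint is Ana's: δ ≥ 11/20.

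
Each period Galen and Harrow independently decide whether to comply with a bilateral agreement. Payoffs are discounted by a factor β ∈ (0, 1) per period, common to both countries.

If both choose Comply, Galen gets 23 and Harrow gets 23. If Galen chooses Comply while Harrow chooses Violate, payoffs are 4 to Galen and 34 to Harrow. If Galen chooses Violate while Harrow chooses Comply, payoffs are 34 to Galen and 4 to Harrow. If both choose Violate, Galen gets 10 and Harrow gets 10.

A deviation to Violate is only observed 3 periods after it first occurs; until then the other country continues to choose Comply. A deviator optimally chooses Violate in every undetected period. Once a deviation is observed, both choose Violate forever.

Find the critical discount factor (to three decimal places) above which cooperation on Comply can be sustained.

The best deviation is to choose Violate for all 3 undetected periods, earning 34 each, then 10 forever once detected.
Deviation value: 34(1−β^3)/(1−β) + 10β^3/(1−β); cooperation value: 23/(1−β).
IC: 23 ≥ 34(1−β^3) + 10β^3 = 34 − 24β^3.
So β^3 ≥ 11/24, giving β ≥ (11/24)^(1/3) ≈ 0.771.

0.771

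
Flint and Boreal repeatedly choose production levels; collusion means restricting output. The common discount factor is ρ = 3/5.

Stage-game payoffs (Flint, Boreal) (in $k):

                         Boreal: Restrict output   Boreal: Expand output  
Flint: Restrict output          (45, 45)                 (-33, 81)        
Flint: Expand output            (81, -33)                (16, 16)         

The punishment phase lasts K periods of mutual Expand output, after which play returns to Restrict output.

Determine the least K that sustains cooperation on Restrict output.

4

IC: ρ(1−ρ^K)/(1−ρ) ≥ (81−45)/(45−16) = 36/29.
With ρ = 3/5: need 1 − ρ^K ≥ 36/29·(1−3/5)/(3/5), i.e. ρ^K ≤ 0.1724.
Since (3/5)^3 = 0.2160 and (3/5)^4 = 0.1296, the smallest such K is 4.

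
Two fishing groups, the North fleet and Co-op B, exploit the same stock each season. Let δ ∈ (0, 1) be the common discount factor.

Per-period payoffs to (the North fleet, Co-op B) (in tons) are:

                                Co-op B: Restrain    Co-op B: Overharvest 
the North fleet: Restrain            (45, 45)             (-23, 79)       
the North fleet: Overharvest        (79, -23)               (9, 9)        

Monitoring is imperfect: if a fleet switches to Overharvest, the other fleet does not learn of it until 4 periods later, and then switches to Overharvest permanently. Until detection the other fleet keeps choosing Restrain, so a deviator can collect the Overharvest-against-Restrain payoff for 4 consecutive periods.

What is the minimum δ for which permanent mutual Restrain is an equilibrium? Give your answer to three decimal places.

The best deviation is to choose Overharvest for all 4 undetected periods, earning 79 each, then 9 forever once detected.
Deviation value: 79(1−δ^4)/(1−δ) + 9δ^4/(1−δ); cooperation value: 45/(1−δ).
IC: 45 ≥ 79(1−δ^4) + 9δ^4 = 79 − 70δ^4.
So δ^4 ≥ 34/70 = 17/35, giving δ ≥ (17/35)^(1/4) ≈ 0.835.

0.835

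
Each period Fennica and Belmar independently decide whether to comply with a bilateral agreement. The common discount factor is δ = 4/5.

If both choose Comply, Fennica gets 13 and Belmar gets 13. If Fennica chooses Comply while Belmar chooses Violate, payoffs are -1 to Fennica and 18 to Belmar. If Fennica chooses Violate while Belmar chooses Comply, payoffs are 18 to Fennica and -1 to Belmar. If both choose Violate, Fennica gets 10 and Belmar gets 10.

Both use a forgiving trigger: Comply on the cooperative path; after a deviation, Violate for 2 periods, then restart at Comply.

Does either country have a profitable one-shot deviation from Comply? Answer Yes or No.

Yes

Comparing payoff streams over the 3 periods until play realigns: cooperate → 13(1+δ+…+δ^2); deviate → 18 + 10(δ+…+δ^2).
Cooperation is sustained iff (13−10)(δ+…+δ^2) ≥ 18−13.
δ+…+δ^2 = 4/5·(1−(4/5)^2)/(1−4/5) = 1.4400, and (18−13)/(13−10) = 1.6667.
1.4400 < 1.6667, so cooperation is not sustainable.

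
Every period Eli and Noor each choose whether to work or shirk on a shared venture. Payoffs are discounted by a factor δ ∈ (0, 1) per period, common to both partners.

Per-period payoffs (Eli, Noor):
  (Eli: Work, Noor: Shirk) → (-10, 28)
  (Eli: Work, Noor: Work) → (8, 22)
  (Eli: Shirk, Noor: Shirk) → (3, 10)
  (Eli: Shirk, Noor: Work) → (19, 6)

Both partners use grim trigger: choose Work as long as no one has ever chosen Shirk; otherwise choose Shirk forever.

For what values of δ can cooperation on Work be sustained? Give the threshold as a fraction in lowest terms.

For Eli: deviation gain 19−8 = 11, per-period punishment loss 8−3 = 5. IC gives δ ≥ 11/16.
For Noor: gain 6, loss 12 per period, so δ ≥ 6/18 = 1/3.
The tighter constraint is Eli's, so cooperation needs δ ≥ 11/16.

11/16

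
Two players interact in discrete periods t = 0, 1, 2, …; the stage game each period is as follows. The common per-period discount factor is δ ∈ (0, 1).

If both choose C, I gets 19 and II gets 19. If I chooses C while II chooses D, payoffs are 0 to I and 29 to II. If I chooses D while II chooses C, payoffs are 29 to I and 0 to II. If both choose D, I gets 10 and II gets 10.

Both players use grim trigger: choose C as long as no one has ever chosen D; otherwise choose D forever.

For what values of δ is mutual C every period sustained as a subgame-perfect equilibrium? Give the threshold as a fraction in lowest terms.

10/19

One-period gain from deviating is 29 − 19 = 10. The loss is 19 − 10 = 9 in every subsequent period, with present value 9·δ/(1−δ).
Deviation is unprofitable when 9·δ/(1−δ) ≥ 10, i.e. δ/(1−δ) ≥ 10/9.
Equivalently δ ≥ 10/(10+9) = 10/19.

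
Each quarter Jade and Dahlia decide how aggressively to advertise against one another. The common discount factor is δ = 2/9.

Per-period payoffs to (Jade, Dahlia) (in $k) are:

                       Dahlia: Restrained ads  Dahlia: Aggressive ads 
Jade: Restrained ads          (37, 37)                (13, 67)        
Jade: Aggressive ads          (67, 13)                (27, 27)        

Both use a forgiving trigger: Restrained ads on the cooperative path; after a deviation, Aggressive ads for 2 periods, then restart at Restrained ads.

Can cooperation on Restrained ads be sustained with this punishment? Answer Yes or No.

A one-shot deviation gives 67 now, then 27 for 2 periods, then back to 37.
Gain from deviating: (67−37) today; loss: (37−27) in each of the next 2 periods.
No-deviation condition: (37−27)(δ+…+δ^2) ≥ 67−37, i.e. δ+…+δ^2 ≥ 3.
At δ = 2/9: δ+…+δ^2 = 0.2716 < 3.0000.
So cooperation is not sustainable.

No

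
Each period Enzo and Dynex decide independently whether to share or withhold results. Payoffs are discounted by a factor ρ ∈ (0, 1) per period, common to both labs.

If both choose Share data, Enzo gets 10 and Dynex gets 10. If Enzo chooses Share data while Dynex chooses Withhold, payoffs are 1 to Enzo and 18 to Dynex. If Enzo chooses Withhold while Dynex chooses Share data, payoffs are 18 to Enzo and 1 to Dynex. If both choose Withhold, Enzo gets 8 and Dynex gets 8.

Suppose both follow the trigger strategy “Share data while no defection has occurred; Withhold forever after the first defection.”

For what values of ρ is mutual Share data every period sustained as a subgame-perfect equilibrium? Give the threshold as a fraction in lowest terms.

One-period gain from deviating is 18 − 10 = 8. The loss is 10 − 8 = 2 in every subsequent period, with present value 2·ρ/(1−ρ).
Deviation is unprofitable when 2·ρ/(1−ρ) ≥ 8, i.e. ρ/(1−ρ) ≥ 4.
Equivalently ρ ≥ 8/(8+2) = 4/5.

4/5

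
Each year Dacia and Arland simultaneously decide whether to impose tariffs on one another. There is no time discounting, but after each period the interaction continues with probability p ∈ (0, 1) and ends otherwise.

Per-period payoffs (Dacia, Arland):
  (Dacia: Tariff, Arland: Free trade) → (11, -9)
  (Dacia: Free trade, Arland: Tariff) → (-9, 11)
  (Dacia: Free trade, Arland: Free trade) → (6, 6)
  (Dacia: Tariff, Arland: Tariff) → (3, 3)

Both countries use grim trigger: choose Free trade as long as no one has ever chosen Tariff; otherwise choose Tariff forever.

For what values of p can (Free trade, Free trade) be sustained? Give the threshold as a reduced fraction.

5/8

With no time discounting, the continuation probability p plays the role of the discount factor.
Grim-trigger IC: 6/(1−p) ≥ 11 + 3p/(1−p) ⇒ p ≥ (11−6)/(11−3) = 5/8.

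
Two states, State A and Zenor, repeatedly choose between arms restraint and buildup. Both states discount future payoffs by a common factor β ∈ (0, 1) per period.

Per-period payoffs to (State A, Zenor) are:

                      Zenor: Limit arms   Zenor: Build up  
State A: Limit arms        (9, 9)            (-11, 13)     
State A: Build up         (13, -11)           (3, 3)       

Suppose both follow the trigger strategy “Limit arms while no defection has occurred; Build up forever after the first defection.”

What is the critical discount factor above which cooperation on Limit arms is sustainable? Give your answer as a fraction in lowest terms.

Under grim trigger the critical discount factor is (T−C)/(T−P) with T = 13, C = 9, P = 3.
β* = (13−9)/(13−3) = 4/10 = 2/5.

2/5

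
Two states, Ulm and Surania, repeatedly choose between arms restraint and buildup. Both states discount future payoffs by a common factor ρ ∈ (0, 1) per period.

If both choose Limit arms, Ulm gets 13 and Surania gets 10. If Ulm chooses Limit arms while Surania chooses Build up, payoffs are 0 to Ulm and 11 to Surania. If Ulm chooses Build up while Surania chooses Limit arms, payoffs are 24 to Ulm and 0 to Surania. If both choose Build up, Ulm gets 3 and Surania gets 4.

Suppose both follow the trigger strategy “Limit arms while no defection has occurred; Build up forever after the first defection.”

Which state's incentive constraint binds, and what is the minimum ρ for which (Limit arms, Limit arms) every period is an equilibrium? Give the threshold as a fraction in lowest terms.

Ulm; ρ ≥ 11/21

For Ulm: deviation gain 24−13 = 11, per-period punishment loss 13−3 = 10. IC gives ρ ≥ 11/21.
For Surania: gain 1, loss 6 per period, so ρ ≥ 1/7.
The tighter constraint is Ulm's, so cooperation needs ρ ≥ 11/21.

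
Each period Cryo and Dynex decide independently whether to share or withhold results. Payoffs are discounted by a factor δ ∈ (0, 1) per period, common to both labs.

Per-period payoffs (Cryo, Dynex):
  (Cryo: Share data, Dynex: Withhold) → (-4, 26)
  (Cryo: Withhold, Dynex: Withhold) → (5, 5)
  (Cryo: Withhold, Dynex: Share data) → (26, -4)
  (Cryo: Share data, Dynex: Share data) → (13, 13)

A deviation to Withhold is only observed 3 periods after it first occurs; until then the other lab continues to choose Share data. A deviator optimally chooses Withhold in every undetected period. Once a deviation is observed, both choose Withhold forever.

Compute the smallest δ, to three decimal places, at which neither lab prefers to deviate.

Deviating for the 3 undetected periods gains 26−13 = 13 per period over cooperation, then loses 13−5 = 8 per period forever once punishment starts.
Gain: 13(1 + δ + … + δ^2); loss: 8·δ^3/(1−δ).
No profitable deviation ⇔ 13(1−δ^3) ≤ 8·δ^3, i.e. δ^3 ≥ 13/(13+8) = 13/21.
Hence δ ≥ (13/21)^(1/3) ≈ 0.852.

0.852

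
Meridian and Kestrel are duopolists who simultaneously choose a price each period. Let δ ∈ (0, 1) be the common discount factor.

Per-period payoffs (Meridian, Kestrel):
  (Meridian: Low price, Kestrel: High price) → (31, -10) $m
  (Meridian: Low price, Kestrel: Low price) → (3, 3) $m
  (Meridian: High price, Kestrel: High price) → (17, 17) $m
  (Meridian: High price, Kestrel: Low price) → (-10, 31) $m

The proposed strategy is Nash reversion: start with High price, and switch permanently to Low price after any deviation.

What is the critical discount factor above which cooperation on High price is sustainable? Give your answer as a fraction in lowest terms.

Cooperation forever yields 17 each period: 17/(1−δ).
Deviating yields 31 once, then 3 forever: 31 + 3δ/(1−δ).
No profitable deviation requires 17/(1−δ) ≥ 31 + 3δ/(1−δ).
Multiplying by (1−δ): 17 ≥ 31(1−δ) + 3δ = 31 − 28δ.
So 28δ ≥ 14, i.e. δ ≥ 14/28 = 1/2.

1/2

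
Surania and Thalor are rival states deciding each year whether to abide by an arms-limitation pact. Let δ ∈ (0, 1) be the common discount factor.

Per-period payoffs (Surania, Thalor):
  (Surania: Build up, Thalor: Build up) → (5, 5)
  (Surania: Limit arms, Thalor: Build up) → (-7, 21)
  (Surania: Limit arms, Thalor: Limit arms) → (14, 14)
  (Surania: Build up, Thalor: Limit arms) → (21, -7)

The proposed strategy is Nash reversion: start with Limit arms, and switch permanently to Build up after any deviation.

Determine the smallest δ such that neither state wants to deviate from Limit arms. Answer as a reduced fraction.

Under grim trigger the critical discount factor is (T−C)/(T−P) with T = 21, C = 14, P = 5.
δ* = (21−14)/(21−5) = 7/16.

7/16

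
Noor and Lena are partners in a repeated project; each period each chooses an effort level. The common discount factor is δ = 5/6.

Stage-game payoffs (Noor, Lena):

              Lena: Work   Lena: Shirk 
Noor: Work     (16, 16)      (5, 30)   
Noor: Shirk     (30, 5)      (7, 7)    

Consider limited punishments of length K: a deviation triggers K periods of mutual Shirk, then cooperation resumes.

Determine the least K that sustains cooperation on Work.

Need Σ_{k=1}^{K} δ^k ≥ (30−16)/(16−7) = 1.5556 at δ = 5/6.
At K = 2 the sum is 1.5278 < 1.5556; at K = 3 it is 2.1065 ≥ 1.5556.
So the minimum punishment length is K = 3.

3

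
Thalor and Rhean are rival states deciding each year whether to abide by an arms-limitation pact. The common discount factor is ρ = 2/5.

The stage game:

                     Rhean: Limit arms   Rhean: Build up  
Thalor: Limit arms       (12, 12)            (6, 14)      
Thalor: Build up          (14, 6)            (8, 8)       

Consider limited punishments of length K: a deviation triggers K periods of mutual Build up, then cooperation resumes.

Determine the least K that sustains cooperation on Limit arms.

No profitable deviation requires (12−8)(ρ+…+ρ^K) ≥ 14−12, i.e. ρ+…+ρ^K ≥ 1/2 ≈ 0.5000.
With ρ = 2/5, the partial sums are K=1: 0.4000, K=2: 0.5600.
K = 2 is the first length at which the sum reaches 0.5000.

2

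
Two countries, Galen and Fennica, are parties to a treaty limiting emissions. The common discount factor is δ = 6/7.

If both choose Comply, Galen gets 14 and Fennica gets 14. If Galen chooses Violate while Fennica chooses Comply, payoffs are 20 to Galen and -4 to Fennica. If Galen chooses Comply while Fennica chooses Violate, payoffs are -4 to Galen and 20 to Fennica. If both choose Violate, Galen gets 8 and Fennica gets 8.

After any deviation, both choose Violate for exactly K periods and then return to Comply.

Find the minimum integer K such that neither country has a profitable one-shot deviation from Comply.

No profitable deviation requires (14−8)(δ+…+δ^K) ≥ 20−14, i.e. δ+…+δ^K ≥ 1 ≈ 1.0000.
With δ = 6/7, the partial sums are K=1: 0.8571, K=2: 1.5918.
K = 2 is the first length at which the sum reaches 1.0000.

2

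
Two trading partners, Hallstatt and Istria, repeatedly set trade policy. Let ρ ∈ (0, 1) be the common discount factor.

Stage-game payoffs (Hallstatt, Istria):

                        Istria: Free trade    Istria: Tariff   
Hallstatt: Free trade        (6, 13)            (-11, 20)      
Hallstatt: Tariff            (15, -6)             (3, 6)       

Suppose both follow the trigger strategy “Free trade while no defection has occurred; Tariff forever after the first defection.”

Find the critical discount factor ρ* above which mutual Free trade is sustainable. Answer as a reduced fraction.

3/4

Hallstatt: cooperation gives 6 each period; deviation gives 15 once then 3 forever.
  6/(1−ρ) ≥ 15 + 3ρ/(1−ρ) ⇒ ρ ≥ 9/12 = 3/4.
Istria: cooperation gives 13 each period; deviation gives 20 once then 6 forever.
  ρ ≥ 7/14 = 1/2.
Both must hold, so the binding constraint is Hallstatt's: ρ ≥ 3/4.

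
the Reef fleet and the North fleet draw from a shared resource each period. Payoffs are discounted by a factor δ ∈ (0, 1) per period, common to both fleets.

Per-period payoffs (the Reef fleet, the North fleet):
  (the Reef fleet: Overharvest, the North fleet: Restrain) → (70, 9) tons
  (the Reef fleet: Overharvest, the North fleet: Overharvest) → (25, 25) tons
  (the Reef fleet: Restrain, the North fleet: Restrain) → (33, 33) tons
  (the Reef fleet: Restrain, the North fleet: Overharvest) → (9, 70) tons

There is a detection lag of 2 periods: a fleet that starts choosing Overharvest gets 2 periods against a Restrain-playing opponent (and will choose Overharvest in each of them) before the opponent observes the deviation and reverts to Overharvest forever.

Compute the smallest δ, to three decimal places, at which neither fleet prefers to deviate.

Deviating for the 2 undetected periods gains 70−33 = 37 per period over cooperation, then loses 33−25 = 8 per period forever once punishment starts.
Gain: 37(1 + δ + … + δ^1); loss: 8·δ^2/(1−δ).
No profitable deviation ⇔ 37(1−δ^2) ≤ 8·δ^2, i.e. δ^2 ≥ 37/(37+8) = 37/45.
Hence δ ≥ (37/45)^(1/2) ≈ 0.907.

0.907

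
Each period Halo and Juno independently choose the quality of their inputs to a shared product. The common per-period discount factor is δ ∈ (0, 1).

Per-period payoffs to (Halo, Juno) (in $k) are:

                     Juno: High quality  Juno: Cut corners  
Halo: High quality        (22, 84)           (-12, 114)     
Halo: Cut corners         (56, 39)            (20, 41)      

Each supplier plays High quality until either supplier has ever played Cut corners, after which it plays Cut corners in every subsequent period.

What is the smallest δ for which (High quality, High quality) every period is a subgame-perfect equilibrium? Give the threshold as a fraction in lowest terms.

17/18

Halo's threshold: (56−22)/(56−20) = 17/18.
Juno's threshold: (114−84)/(114−41) = 30/73.
17/18 > 30/73, so Halo binds and δ* = 17/18.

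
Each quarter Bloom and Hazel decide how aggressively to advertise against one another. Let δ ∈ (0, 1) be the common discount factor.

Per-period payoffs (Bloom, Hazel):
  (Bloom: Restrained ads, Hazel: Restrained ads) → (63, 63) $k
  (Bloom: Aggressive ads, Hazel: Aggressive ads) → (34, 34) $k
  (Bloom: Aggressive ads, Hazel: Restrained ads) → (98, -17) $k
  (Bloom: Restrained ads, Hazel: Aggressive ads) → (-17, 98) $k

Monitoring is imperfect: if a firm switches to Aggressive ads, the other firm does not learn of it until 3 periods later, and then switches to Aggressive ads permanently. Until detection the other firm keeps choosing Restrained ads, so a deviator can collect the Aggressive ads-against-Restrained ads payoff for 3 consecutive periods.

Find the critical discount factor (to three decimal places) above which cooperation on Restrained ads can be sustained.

0.818

The best deviation is to choose Aggressive ads for all 3 undetected periods, earning 98 each, then 34 forever once detected.
Deviation value: 98(1−δ^3)/(1−δ) + 34δ^3/(1−δ); cooperation value: 63/(1−δ).
IC: 63 ≥ 98(1−δ^3) + 34δ^3 = 98 − 64δ^3.
So δ^3 ≥ 35/64, giving δ ≥ (35/64)^(1/3) ≈ 0.818.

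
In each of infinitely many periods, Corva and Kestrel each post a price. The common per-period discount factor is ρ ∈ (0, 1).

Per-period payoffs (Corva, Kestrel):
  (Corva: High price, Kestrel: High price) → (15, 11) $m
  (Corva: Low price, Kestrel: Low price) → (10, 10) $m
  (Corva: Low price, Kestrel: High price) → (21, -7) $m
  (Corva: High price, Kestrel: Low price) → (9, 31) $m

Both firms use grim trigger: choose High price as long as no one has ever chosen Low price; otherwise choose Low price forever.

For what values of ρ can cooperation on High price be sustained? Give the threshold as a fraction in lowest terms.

20/21

Corva: cooperation gives 15 each period; deviation gives 21 once then 10 forever.
  15/(1−ρ) ≥ 21 + 10ρ/(1−ρ) ⇒ ρ ≥ 6/11.
Kestrel: cooperation gives 11 each period; deviation gives 31 once then 10 forever.
  ρ ≥ 20/21.
Both must hold, so the binding constraint is Kestrel's: ρ ≥ 20/21.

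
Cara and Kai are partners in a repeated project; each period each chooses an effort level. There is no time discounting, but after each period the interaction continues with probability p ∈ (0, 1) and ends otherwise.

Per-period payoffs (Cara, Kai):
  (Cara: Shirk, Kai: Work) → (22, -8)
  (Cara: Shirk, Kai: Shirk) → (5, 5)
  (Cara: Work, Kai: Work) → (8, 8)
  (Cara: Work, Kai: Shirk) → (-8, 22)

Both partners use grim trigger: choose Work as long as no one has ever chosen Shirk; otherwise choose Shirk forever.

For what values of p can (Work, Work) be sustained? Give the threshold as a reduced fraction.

14/17

Expected cooperation value is 8 + p·8 + p²·8 + … = 8/(1−p); deviation gives 22 + p·5/(1−p).
8 ≥ 22(1−p) + 5p ⇒ 17p ≥ 14 ⇒ p ≥ 14/17.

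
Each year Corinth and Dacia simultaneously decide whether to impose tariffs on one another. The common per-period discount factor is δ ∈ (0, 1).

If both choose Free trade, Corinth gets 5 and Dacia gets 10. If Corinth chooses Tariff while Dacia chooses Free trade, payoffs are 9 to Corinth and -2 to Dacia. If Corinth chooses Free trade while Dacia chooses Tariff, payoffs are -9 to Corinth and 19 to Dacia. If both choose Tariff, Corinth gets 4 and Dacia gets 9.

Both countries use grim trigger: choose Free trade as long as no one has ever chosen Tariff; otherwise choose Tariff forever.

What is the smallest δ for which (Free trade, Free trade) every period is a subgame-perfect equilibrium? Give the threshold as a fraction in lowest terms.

For Corinth: deviation gain 9−5 = 4, per-period punishment loss 5−4 = 1. IC gives δ ≥ 4/5.
For Dacia: gain 9, loss 1 per period, so δ ≥ 9/10.
The tighter constraint is Dacia's, so cooperation needs δ ≥ 9/10.

9/10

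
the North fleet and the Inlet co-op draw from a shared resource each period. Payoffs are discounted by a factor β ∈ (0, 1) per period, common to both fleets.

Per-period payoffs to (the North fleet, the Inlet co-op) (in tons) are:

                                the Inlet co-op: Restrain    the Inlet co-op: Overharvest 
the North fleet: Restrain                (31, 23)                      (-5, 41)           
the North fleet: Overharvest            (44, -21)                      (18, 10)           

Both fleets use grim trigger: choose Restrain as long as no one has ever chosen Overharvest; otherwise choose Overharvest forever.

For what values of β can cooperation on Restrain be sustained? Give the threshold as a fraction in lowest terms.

18/31

For the North fleet: deviation gain 44−31 = 13, per-period punishment loss 31−18 = 13. IC gives β ≥ 13/26 = 1/2.
For the Inlet co-op: gain 18, loss 13 per period, so β ≥ 18/31.
The tighter constraint is the Inlet co-op's, so cooperation needs β ≥ 18/31.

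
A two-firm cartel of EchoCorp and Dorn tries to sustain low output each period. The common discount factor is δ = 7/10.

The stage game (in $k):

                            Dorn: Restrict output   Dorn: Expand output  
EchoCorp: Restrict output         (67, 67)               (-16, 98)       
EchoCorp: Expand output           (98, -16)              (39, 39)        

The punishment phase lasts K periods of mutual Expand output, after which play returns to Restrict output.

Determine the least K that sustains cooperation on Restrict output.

No profitable deviation requires (67−39)(δ+…+δ^K) ≥ 98−67, i.e. δ+…+δ^K ≥ 31/28 ≈ 1.1071.
With δ = 7/10, the partial sums are K=1: 0.7000, K=2: 1.1900.
K = 2 is the first length at which the sum reaches 1.1071.

2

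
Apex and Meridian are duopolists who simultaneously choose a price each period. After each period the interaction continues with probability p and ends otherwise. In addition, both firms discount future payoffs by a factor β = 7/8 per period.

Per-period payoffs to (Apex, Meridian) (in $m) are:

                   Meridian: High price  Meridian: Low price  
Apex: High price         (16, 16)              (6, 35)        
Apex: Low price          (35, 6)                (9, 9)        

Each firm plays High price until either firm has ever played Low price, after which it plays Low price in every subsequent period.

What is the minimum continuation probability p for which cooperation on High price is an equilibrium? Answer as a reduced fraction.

Expected continuation weight on next period's payoff is β·p = 7/8·p, which plays the role of the discount factor.
Cooperation requires 7/8·p ≥ (35−16)/(35−9) = 19/26, hence p ≥ 76/91.

76/91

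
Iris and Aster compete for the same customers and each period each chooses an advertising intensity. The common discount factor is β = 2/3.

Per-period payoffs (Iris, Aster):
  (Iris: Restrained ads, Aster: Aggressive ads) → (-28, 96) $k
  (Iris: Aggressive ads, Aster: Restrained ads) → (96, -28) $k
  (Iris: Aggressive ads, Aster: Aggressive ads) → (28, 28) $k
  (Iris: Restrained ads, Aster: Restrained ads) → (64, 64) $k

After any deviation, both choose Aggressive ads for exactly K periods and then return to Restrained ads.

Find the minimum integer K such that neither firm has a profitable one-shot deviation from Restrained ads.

2

IC: β(1−β^K)/(1−β) ≥ (96−64)/(64−28) = 8/9.
With β = 2/3: need 1 − β^K ≥ 8/9·(1−2/3)/(2/3), i.e. β^K ≤ 0.5556.
Since (2/3)^1 = 0.6667 and (2/3)^2 = 0.4444, the smallest such K is 2.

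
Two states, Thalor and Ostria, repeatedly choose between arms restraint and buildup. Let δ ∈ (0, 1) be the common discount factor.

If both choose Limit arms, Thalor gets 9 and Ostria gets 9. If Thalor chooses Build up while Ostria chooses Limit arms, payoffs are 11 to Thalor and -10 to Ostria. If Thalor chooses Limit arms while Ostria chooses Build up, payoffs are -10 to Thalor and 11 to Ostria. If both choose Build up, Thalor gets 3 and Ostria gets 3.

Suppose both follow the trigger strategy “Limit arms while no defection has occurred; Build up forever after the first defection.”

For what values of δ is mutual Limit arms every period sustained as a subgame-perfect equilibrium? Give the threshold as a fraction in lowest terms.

One-period gain from deviating is 11 − 9 = 2. The loss is 9 − 3 = 6 in every subsequent period, with present value 6·δ/(1−δ).
Deviation is unprofitable when 6·δ/(1−δ) ≥ 2, i.e. δ/(1−δ) ≥ 1/3.
Equivalently δ ≥ 2/(2+6) = 1/4.

1/4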